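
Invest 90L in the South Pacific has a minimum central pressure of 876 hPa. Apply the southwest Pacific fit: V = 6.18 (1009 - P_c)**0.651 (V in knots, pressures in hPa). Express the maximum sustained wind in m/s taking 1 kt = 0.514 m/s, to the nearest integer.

77 m/s

ΔP = 1009 − 876 = 133 hPa.
V ≈ 6.18 × 133^0.651 = 6.18 × 24.134 ≈ 149.147 kt.
149.147 × 0.514 ≈ 76.66 m/s → 77 m/s.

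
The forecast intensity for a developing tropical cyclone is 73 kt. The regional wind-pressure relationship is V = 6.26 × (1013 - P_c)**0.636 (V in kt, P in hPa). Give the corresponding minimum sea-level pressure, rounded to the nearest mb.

ΔP = (V / 6.26)^(1/0.636) = (73/6.26)^1.572.
73/6.26 = 11.661; 11.661^1.572 ≈ 47.56 mb.
P_c = 1013 − 47.56 = 965.44 ≈ 965 mb.

965 mb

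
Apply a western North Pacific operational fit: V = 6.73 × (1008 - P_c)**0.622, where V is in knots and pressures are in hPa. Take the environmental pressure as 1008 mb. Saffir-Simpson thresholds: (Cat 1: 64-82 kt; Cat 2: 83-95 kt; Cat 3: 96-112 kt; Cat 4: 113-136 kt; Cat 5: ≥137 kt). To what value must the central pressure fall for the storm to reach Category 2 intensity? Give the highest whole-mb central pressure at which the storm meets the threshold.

Category 2 begins at V = 83 kt.
Required ΔP = (83/6.73)^(1/0.622) = 12.333^1.608 ≈ 56.77 mb.
P_c ≤ 1008 − 56.77 = 951.23, so the highest integer P_c is 951 mb.

951 mb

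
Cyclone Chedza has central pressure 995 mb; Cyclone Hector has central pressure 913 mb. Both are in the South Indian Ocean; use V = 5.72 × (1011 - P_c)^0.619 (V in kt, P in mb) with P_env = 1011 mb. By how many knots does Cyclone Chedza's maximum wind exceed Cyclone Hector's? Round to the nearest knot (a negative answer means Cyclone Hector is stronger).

-66 kt

Cyclone Chedza: ΔP = 16; V ≈ 5.72 × 16^0.619 ≈ 31.82 kt.
Cyclone Hector: ΔP = 98; V ≈ 5.72 × 98^0.619 ≈ 97.72 kt.
Difference ≈ 31.82 − 97.72 = -65.90 → -66 kt.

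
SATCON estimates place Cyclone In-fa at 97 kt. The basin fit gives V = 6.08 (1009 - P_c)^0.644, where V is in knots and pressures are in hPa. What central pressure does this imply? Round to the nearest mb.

ΔP = (V / 6.08)^(1/0.644) = (97/6.08)^1.553.
97/6.08 = 15.954; 15.954^1.553 ≈ 73.76 mb.
P_c = 1009 − 73.76 = 935.24 ≈ 935 mb.

935 mb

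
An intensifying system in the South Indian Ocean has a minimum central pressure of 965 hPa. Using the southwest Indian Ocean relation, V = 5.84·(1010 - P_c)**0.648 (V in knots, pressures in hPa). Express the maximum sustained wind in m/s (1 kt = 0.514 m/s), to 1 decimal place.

35.4 m/s

ΔP = 1010 − 965 = 45 hPa.
V ≈ 5.84 × 45^0.648 = 5.84 × 11.784 ≈ 68.817 kt.
68.817 × 0.514 ≈ 35.37 m/s → 35.4 m/s.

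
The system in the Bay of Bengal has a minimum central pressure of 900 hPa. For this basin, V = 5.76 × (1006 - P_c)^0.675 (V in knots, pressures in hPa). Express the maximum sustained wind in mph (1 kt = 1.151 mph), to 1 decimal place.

154.4 mph

ΔP = 1006 − 900 = 106 hPa.
V ≈ 5.76 × 106^0.675 = 5.76 × 23.285 ≈ 134.123 kt.
134.123 × 1.151 ≈ 154.38 mph → 154.4 mph.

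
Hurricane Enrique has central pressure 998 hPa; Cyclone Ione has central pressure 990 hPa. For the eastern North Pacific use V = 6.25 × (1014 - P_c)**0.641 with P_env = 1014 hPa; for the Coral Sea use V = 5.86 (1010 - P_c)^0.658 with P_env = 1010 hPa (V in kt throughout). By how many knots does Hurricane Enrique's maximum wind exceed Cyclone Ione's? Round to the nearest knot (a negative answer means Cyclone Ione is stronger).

-5 kt

Hurricane Enrique: ΔP = 16; V ≈ 6.25 × 16^0.641 ≈ 36.96 kt.
Cyclone Ione: ΔP = 20; V ≈ 5.86 × 20^0.658 ≈ 42.07 kt.
Difference ≈ 36.96 − 42.07 = -5.11 → -5 kt.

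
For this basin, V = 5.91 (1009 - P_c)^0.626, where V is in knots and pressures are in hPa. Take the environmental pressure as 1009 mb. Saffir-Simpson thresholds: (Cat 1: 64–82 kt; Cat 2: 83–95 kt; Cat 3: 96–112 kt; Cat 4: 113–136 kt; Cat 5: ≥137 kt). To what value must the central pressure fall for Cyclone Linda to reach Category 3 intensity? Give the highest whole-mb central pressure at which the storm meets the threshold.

923 mb

Category 3 begins at V = 96 kt.
Required ΔP = (96/5.91)^(1/0.626) = 16.244^1.597 ≈ 85.90 mb.
P_c ≤ 1009 − 85.90 = 923.10, so the highest integer P_c is 923 mb.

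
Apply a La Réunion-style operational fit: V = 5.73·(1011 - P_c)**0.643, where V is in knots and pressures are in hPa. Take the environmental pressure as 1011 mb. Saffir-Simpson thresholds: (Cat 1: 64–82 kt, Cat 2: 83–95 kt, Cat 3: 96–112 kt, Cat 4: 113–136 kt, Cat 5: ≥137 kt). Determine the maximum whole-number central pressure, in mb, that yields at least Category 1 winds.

968 mb

Category 1 begins at V = 64 kt.
Required ΔP = (64/5.73)^(1/0.643) = 11.169^1.555 ≈ 42.65 mb.
P_c ≤ 1011 − 42.65 = 968.35, so the highest integer P_c is 968 mb.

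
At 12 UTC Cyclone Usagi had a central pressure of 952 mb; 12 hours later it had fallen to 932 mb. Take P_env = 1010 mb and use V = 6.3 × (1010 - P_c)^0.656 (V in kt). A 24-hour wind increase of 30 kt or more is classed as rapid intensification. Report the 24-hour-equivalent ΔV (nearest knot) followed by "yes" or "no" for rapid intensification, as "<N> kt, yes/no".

39 kt, yes

V₁: ΔP = 58, V ≈ 6.3 × 58^0.656 ≈ 90.40 kt.
V₂: ΔP = 78, V ≈ 6.3 × 78^0.656 ≈ 109.79 kt.
ΔV over 12 h = 19.39 kt → 24 h equivalent = 19.39 × 24/12 ≈ 38.78 kt.
39 kt ≥ 30 kt ⇒ rapid intensification.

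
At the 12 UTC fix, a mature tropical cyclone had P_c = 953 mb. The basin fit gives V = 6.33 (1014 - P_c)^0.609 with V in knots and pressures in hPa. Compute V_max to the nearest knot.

77 kt

ΔP = 1014 − 953 = 61 mb.
61^0.609 ≈ 12.225.
V ≈ 6.33 × 12.225 ≈ 77.4 kt.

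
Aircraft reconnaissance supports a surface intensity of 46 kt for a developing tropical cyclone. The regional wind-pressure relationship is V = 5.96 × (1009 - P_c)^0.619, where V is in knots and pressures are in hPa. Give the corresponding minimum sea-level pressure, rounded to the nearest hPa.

982 hPa

ΔP = (V / 5.96)^(1/0.619) = (46/5.96)^1.616.
46/5.96 = 7.718; 7.718^1.616 ≈ 27.15 hPa.
P_c = 1009 − 27.15 = 981.85 ≈ 982 hPa.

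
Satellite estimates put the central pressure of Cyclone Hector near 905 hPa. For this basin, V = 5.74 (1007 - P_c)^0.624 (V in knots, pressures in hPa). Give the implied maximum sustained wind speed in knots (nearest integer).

ΔP = 1007 − 905 = 102 hPa.
102^0.624 ≈ 17.921.
V ≈ 5.74 × 17.921 ≈ 102.9 kt.

103 kt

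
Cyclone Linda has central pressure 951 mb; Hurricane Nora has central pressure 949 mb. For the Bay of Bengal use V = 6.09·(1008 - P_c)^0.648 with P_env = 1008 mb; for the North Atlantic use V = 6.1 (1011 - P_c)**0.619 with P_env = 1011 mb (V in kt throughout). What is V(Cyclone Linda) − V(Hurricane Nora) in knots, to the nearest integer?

Cyclone Linda: ΔP = 57; V ≈ 6.09 × 57^0.648 ≈ 83.64 kt.
Hurricane Nora: ΔP = 62; V ≈ 6.1 × 62^0.619 ≈ 78.49 kt.
Difference ≈ 83.64 − 78.49 = 5.15 → 5 kt.

5 kt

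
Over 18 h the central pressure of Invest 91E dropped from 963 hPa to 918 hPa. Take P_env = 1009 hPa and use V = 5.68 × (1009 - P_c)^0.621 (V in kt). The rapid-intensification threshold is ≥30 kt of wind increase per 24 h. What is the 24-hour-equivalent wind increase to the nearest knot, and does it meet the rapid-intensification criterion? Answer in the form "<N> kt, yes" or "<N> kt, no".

V₁: ΔP = 46, V ≈ 5.68 × 46^0.621 ≈ 61.22 kt.
V₂: ΔP = 91, V ≈ 5.68 × 91^0.621 ≈ 93.52 kt.
ΔV over 18 h = 32.30 kt → 24 h equivalent = 32.30 × 24/18 ≈ 43.07 kt.
43 kt ≥ 30 kt ⇒ rapid intensification.

43 kt, yes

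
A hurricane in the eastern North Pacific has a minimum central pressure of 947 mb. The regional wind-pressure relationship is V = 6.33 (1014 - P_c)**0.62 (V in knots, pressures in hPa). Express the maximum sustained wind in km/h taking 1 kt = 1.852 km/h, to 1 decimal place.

158.9 km/h

ΔP = 1014 − 947 = 67 mb.
V ≈ 6.33 × 67^0.62 = 6.33 × 13.557 ≈ 85.816 kt.
85.816 × 1.852 ≈ 158.93 km/h → 158.9 km/h.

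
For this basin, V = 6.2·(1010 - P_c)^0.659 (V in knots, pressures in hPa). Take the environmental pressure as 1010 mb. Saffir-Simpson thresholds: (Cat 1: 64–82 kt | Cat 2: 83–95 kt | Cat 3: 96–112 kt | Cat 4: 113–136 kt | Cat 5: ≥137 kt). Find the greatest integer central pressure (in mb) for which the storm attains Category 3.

946 mb

Category 3 begins at V = 96 kt.
Required ΔP = (96/6.2)^(1/0.659) = 15.484^1.517 ≈ 63.91 mb.
P_c ≤ 1010 − 63.91 = 946.09, so the highest integer P_c is 946 mb.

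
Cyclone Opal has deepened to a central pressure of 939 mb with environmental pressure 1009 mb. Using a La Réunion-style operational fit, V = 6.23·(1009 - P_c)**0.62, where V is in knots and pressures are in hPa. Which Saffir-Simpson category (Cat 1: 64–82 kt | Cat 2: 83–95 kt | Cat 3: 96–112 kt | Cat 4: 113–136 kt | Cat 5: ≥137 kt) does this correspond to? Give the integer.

2

ΔP = 1009 − 939 = 70 mb.
V ≈ 6.23 × 70^0.62 = 6.23 × 13.93 ≈ 87 kt.
87 kt falls in the Category 2 band.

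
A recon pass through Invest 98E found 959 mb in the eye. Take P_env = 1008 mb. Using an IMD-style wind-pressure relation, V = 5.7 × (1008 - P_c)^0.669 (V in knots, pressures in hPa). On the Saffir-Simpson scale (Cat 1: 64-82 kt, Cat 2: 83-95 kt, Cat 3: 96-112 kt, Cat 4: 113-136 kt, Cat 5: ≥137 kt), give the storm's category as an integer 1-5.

ΔP = 1008 − 959 = 49 mb.
V ≈ 5.7 × 49^0.669 = 5.7 × 13.51 ≈ 77 kt.
77 kt falls in the Category 1 band.

1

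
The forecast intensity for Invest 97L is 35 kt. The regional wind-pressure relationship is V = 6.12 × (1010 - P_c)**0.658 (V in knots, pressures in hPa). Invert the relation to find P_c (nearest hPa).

996 hPa

ΔP = (V / 6.12)^(1/0.658) = (35/6.12)^1.520.
35/6.12 = 5.719; 5.719^1.520 ≈ 14.16 hPa.
P_c = 1010 − 14.16 = 995.84 ≈ 996 hPa.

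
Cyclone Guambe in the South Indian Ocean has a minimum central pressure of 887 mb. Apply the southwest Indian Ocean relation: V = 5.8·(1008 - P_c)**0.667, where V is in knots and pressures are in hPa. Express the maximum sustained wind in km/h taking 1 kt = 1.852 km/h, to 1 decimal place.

263.2 km/h

ΔP = 1008 − 887 = 121 mb.
V ≈ 5.8 × 121^0.667 = 5.8 × 24.503 ≈ 142.117 kt.
142.117 × 1.852 ≈ 263.20 km/h → 263.2 km/h.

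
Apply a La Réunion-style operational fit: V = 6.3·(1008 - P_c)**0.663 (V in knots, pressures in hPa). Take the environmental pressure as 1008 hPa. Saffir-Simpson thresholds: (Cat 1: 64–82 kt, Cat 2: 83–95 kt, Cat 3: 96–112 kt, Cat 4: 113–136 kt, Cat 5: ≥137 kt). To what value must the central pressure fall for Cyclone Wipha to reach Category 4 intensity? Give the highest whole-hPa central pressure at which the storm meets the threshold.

930 hPa

Category 4 begins at V = 113 kt.
Required ΔP = (113/6.3)^(1/0.663) = 17.937^1.508 ≈ 77.80 hPa.
P_c ≤ 1008 − 77.80 = 930.20, so the highest integer P_c is 930 hPa.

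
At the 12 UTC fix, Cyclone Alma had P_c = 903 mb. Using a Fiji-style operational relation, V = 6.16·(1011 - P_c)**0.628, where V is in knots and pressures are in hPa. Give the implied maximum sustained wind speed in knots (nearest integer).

117 kt

ΔP = 1011 − 903 = 108 mb.
108^0.628 ≈ 18.923.
V ≈ 6.16 × 18.923 ≈ 116.6 kt.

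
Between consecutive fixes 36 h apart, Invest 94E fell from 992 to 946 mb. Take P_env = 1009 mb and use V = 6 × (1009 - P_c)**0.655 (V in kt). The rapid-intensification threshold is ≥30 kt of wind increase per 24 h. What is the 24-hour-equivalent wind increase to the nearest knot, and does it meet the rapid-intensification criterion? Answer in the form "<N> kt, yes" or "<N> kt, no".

35 kt, yes

V₁: ΔP = 17, V ≈ 6 × 17^0.655 ≈ 38.38 kt.
V₂: ΔP = 63, V ≈ 6 × 63^0.655 ≈ 90.51 kt.
ΔV over 36 h = 52.13 kt → 24 h equivalent = 52.13 × 24/36 ≈ 34.75 kt.
35 kt ≥ 30 kt ⇒ rapid intensification.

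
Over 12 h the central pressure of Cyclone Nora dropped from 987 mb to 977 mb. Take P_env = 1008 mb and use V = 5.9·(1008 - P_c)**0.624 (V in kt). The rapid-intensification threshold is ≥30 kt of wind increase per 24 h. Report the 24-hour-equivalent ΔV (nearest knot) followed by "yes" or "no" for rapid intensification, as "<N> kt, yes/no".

V₁: ΔP = 21, V ≈ 5.9 × 21^0.624 ≈ 39.44 kt.
V₂: ΔP = 31, V ≈ 5.9 × 31^0.624 ≈ 50.29 kt.
ΔV over 12 h = 10.85 kt → 24 h equivalent = 10.85 × 24/12 ≈ 21.70 kt.
22 kt < 30 kt ⇒ not rapid intensification.

22 kt, no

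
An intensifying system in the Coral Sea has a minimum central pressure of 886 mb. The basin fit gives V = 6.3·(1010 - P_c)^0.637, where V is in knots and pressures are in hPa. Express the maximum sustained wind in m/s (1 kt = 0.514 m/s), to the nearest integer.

ΔP = 1010 − 886 = 124 mb.
V ≈ 6.3 × 124^0.637 = 6.3 × 21.553 ≈ 135.784 kt.
135.784 × 0.514 ≈ 69.79 m/s → 70 m/s.

70 m/s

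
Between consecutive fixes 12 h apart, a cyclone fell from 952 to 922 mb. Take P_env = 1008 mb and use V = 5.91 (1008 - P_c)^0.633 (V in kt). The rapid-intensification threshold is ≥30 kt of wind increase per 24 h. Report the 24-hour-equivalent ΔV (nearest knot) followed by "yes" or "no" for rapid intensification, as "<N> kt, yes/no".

47 kt, yes

V₁: ΔP = 56, V ≈ 5.91 × 56^0.633 ≈ 75.54 kt.
V₂: ΔP = 86, V ≈ 5.91 × 86^0.633 ≈ 99.11 kt.
ΔV over 12 h = 23.57 kt → 24 h equivalent = 23.57 × 24/12 ≈ 47.14 kt.
47 kt ≥ 30 kt ⇒ rapid intensification.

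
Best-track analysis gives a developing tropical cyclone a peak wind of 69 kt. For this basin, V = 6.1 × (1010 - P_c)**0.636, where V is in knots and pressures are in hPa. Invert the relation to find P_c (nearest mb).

ΔP = (V / 6.1)^(1/0.636) = (69/6.1)^1.572.
69/6.1 = 11.311; 11.311^1.572 ≈ 45.34 mb.
P_c = 1010 − 45.34 = 964.66 ≈ 965 mb.

965 mb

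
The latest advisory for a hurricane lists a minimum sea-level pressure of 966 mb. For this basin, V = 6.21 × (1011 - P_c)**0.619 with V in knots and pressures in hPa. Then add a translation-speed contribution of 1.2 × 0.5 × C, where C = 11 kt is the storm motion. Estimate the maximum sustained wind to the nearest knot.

ΔP = 1011 − 966 = 45 mb.
45^0.619 ≈ 10.552.
V ≈ 6.21 × 10.552 ≈ 65.5 kt.
Translation term: 1.2 × 0.5 × 11 = 6.6 kt.
Corrected V ≈ 72.1 kt → 72 kt.

72 kt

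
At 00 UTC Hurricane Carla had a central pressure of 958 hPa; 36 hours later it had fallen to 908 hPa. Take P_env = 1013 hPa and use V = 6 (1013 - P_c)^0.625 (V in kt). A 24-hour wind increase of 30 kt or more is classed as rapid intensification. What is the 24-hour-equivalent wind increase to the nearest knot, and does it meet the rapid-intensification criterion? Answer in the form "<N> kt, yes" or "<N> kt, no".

24 kt, no

V₁: ΔP = 55, V ≈ 6 × 55^0.625 ≈ 73.43 kt.
V₂: ΔP = 105, V ≈ 6 × 105^0.625 ≈ 110.00 kt.
ΔV over 36 h = 36.57 kt → 24 h equivalent = 36.57 × 24/36 ≈ 24.38 kt.
24 kt < 30 kt ⇒ not rapid intensification.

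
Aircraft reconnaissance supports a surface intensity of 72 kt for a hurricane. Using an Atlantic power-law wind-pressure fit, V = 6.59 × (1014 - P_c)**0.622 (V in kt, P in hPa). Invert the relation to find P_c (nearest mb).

ΔP = (V / 6.59)^(1/0.622) = (72/6.59)^1.608.
72/6.59 = 10.926; 10.926^1.608 ≈ 46.72 mb.
P_c = 1014 − 46.72 = 967.28 ≈ 967 mb.

967 mb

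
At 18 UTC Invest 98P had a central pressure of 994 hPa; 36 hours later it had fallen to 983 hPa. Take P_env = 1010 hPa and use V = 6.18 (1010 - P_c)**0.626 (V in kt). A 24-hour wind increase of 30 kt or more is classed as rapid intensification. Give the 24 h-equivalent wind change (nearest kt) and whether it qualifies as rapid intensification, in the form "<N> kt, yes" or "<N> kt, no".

9 kt, no

V₁: ΔP = 16, V ≈ 6.18 × 16^0.626 ≈ 35.06 kt.
V₂: ΔP = 27, V ≈ 6.18 × 27^0.626 ≈ 48.64 kt.
ΔV over 36 h = 13.58 kt → 24 h equivalent = 13.58 × 24/36 ≈ 9.05 kt.
9 kt < 30 kt ⇒ not rapid intensification.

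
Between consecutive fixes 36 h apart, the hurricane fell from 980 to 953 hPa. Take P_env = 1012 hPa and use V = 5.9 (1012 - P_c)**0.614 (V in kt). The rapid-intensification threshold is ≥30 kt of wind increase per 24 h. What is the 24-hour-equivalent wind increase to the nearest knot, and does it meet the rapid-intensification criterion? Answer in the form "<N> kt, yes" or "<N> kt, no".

15 kt, no

V₁: ΔP = 32, V ≈ 5.9 × 32^0.614 ≈ 49.55 kt.
V₂: ΔP = 59, V ≈ 5.9 × 59^0.614 ≈ 72.14 kt.
ΔV over 36 h = 22.59 kt → 24 h equivalent = 22.59 × 24/36 ≈ 15.06 kt.
15 kt < 30 kt ⇒ not rapid intensification.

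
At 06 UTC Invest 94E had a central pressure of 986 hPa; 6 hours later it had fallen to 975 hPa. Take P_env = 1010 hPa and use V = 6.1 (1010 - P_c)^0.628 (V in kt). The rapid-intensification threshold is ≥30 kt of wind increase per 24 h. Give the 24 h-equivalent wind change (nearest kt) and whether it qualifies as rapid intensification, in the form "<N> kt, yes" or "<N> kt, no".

V₁: ΔP = 24, V ≈ 6.1 × 24^0.628 ≈ 44.89 kt.
V₂: ΔP = 35, V ≈ 6.1 × 35^0.628 ≈ 56.89 kt.
ΔV over 6 h = 12.00 kt → 24 h equivalent = 12.00 × 24/6 ≈ 48.00 kt.
48 kt ≥ 30 kt ⇒ rapid intensification.

48 kt, yes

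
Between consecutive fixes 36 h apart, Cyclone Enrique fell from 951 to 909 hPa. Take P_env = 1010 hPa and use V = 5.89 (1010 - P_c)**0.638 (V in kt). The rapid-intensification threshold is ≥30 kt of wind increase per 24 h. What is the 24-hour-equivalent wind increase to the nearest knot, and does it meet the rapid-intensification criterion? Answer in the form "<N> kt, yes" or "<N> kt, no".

V₁: ΔP = 59, V ≈ 5.89 × 59^0.638 ≈ 79.42 kt.
V₂: ΔP = 101, V ≈ 5.89 × 101^0.638 ≈ 111.91 kt.
ΔV over 36 h = 32.49 kt → 24 h equivalent = 32.49 × 24/36 ≈ 21.66 kt.
22 kt < 30 kt ⇒ not rapid intensification.

22 kt, no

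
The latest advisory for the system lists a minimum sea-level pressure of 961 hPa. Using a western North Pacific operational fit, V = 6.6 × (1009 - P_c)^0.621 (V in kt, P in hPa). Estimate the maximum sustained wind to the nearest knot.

ΔP = 1009 − 961 = 48 hPa.
48^0.621 ≈ 11.068.
V ≈ 6.6 × 11.068 ≈ 73.0 kt.

73 kt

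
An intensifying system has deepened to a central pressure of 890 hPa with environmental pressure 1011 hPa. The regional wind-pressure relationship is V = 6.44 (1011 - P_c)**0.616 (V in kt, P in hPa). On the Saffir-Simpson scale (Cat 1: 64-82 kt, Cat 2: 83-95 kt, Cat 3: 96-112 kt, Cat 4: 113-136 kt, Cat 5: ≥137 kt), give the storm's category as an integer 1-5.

4

ΔP = 1011 − 890 = 121 hPa.
V ≈ 6.44 × 121^0.616 = 6.44 × 19.19 ≈ 124 kt.
124 kt falls in the Category 4 band.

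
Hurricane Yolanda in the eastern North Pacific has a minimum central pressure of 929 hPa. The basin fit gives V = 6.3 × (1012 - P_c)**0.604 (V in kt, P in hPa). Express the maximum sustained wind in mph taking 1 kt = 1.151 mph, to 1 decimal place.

104.6 mph

ΔP = 1012 − 929 = 83 hPa.
V ≈ 6.3 × 83^0.604 = 6.3 × 14.425 ≈ 90.879 kt.
90.879 × 1.151 ≈ 104.60 mph → 104.6 mph.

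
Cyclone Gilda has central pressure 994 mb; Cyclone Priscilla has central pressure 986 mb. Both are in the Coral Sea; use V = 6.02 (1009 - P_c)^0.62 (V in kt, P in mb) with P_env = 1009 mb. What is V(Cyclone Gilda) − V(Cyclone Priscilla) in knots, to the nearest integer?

Cyclone Gilda: ΔP = 15; V ≈ 6.02 × 15^0.62 ≈ 32.27 kt.
Cyclone Priscilla: ΔP = 23; V ≈ 6.02 × 23^0.62 ≈ 42.06 kt.
Difference ≈ 32.27 − 42.06 = -9.79 → -10 kt.

-10 kt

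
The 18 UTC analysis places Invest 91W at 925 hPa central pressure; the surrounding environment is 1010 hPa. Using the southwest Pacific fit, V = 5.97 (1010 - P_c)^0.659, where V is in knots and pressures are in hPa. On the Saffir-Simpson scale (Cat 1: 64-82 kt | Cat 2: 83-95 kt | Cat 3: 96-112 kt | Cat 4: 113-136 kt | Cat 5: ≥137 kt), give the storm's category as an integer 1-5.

3

ΔP = 1010 − 925 = 85 hPa.
V ≈ 5.97 × 85^0.659 = 5.97 × 18.68 ≈ 112 kt.
112 kt falls in the Category 3 band.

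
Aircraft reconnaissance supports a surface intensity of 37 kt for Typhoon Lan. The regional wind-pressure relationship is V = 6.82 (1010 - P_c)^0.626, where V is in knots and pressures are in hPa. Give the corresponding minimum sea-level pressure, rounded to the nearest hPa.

995 hPa

ΔP = (V / 6.82)^(1/0.626) = (37/6.82)^1.597.
37/6.82 = 5.425; 5.425^1.597 ≈ 14.90 hPa.
P_c = 1010 − 14.90 = 995.10 ≈ 995 hPa.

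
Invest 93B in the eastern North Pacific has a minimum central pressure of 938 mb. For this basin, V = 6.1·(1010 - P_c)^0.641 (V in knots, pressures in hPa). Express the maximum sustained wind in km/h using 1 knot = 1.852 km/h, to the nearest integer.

175 km/h

ΔP = 1010 − 938 = 72 mb.
V ≈ 6.1 × 72^0.641 = 6.1 × 15.508 ≈ 94.598 kt.
94.598 × 1.852 ≈ 175.19 km/h → 175 km/h.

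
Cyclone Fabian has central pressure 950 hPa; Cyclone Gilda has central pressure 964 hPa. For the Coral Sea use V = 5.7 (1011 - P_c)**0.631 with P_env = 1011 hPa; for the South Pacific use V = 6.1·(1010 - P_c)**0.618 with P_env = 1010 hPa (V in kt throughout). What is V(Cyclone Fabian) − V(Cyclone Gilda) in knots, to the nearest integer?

11 kt

Cyclone Fabian: ΔP = 61; V ≈ 5.7 × 61^0.631 ≈ 76.28 kt.
Cyclone Gilda: ΔP = 46; V ≈ 6.1 × 46^0.618 ≈ 65.00 kt.
Difference ≈ 76.28 − 65.00 = 11.28 → 11 kt.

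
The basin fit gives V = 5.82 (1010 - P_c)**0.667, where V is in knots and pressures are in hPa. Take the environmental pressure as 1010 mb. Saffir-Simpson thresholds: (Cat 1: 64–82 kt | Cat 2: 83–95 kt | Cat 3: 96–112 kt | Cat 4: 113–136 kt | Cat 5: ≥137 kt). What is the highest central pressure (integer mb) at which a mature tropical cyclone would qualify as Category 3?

943 mb

Category 3 begins at V = 96 kt.
Required ΔP = (96/5.82)^(1/0.667) = 16.495^1.499 ≈ 66.85 mb.
P_c ≤ 1010 − 66.85 = 943.15, so the highest integer P_c is 943 mb.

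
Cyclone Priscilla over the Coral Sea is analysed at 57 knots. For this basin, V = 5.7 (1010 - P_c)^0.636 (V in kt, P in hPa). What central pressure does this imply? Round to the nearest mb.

ΔP = (V / 5.7)^(1/0.636) = (57/5.7)^1.572.
57/5.7 = 10.000; 10.000^1.572 ≈ 37.35 mb.
P_c = 1010 − 37.35 = 972.65 ≈ 973 mb.

973 mb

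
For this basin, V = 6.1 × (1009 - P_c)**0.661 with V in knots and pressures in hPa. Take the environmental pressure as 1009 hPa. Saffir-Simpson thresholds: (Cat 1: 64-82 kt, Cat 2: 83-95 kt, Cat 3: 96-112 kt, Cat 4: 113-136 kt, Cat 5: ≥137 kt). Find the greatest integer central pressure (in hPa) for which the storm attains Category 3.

944 hPa

Category 3 begins at V = 96 kt.
Required ΔP = (96/6.1)^(1/0.661) = 15.738^1.513 ≈ 64.69 hPa.
P_c ≤ 1009 − 64.69 = 944.31, so the highest integer P_c is 944 hPa.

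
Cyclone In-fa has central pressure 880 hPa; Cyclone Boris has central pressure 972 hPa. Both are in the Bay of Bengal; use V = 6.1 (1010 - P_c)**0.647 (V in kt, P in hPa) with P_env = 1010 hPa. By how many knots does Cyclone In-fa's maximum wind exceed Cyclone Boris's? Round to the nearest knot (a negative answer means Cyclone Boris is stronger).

Cyclone In-fa: ΔP = 130; V ≈ 6.1 × 130^0.647 ≈ 142.25 kt.
Cyclone Boris: ΔP = 38; V ≈ 6.1 × 38^0.647 ≈ 64.19 kt.
Difference ≈ 142.25 − 64.19 = 78.06 → 78 kt.

78 kt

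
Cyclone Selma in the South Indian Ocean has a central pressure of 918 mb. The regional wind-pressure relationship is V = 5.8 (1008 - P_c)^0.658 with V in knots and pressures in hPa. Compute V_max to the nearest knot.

112 kt

ΔP = 1008 − 918 = 90 mb.
90^0.658 ≈ 19.315.
V ≈ 5.8 × 19.315 ≈ 112.0 kt.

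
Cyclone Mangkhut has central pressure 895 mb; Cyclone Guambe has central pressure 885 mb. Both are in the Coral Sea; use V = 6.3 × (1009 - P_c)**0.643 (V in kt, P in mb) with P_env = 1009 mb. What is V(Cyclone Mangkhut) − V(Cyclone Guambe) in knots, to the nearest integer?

Cyclone Mangkhut: ΔP = 114; V ≈ 6.3 × 114^0.643 ≈ 132.41 kt.
Cyclone Guambe: ΔP = 124; V ≈ 6.3 × 124^0.643 ≈ 139.77 kt.
Difference ≈ 132.41 − 139.77 = -7.36 → -7 kt.

-7 kt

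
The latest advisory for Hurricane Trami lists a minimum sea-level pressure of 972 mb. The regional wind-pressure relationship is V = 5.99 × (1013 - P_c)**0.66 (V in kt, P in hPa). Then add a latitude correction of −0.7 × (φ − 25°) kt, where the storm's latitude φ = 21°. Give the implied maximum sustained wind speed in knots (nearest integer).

72 kt

ΔP = 1013 − 972 = 41 mb.
41^0.66 ≈ 11.599.
V ≈ 5.99 × 11.599 ≈ 69.5 kt.
Latitude correction: −0.7 × (21 − 25) = 2.8 kt.
Corrected V ≈ 72.3 kt → 72 kt.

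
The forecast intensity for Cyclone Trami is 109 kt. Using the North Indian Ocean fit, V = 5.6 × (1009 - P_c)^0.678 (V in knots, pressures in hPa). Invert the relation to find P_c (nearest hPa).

929 hPa

ΔP = (V / 5.6)^(1/0.678) = (109/5.6)^1.475.
109/5.6 = 19.464; 19.464^1.475 ≈ 79.71 hPa.
P_c = 1009 − 79.71 = 929.29 ≈ 929 hPa.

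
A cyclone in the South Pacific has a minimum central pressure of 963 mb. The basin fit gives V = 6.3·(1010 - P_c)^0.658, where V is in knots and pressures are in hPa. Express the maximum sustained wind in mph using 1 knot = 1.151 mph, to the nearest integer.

ΔP = 1010 − 963 = 47 mb.
V ≈ 6.3 × 47^0.658 = 6.3 × 12.596 ≈ 79.356 kt.
79.356 × 1.151 ≈ 91.34 mph → 91 mph.

91 mph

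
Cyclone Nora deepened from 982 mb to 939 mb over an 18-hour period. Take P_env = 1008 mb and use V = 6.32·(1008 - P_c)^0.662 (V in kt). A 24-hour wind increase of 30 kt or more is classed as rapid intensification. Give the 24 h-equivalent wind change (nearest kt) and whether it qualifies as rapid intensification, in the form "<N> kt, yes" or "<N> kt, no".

66 kt, yes

V₁: ΔP = 26, V ≈ 6.32 × 26^0.662 ≈ 54.63 kt.
V₂: ΔP = 69, V ≈ 6.32 × 69^0.662 ≈ 104.24 kt.
ΔV over 18 h = 49.61 kt → 24 h equivalent = 49.61 × 24/18 ≈ 66.15 kt.
66 kt ≥ 30 kt ⇒ rapid intensification.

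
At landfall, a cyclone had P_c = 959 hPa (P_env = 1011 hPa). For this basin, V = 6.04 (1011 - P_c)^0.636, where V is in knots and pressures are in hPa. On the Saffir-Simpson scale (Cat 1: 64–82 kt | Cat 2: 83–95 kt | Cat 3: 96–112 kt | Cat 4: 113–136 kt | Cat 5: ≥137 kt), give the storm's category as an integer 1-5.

ΔP = 1011 − 959 = 52 hPa.
V ≈ 6.04 × 52^0.636 = 6.04 × 12.34 ≈ 75 kt.
75 kt falls in the Category 1 band.

1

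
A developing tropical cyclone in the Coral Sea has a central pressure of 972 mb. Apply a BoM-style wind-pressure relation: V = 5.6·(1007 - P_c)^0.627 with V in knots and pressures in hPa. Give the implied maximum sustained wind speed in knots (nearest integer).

ΔP = 1007 − 972 = 35 mb.
35^0.627 ≈ 9.292.
V ≈ 5.6 × 9.292 ≈ 52.0 kt.

52 kt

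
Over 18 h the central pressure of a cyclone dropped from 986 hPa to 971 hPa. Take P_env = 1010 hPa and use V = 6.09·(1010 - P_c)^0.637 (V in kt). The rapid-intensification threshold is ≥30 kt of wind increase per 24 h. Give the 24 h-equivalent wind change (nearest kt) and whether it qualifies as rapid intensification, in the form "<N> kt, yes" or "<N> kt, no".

V₁: ΔP = 24, V ≈ 6.09 × 24^0.637 ≈ 46.11 kt.
V₂: ΔP = 39, V ≈ 6.09 × 39^0.637 ≈ 62.82 kt.
ΔV over 18 h = 16.71 kt → 24 h equivalent = 16.71 × 24/18 ≈ 22.28 kt.
22 kt < 30 kt ⇒ not rapid intensification.

22 kt, no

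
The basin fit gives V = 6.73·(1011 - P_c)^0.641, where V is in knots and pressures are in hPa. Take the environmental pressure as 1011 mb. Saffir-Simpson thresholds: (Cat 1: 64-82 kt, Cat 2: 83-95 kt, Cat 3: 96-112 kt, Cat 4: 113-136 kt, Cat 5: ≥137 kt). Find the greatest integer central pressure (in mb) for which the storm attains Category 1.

Category 1 begins at V = 64 kt.
Required ΔP = (64/6.73)^(1/0.641) = 9.510^1.560 ≈ 33.57 mb.
P_c ≤ 1011 − 33.57 = 977.43, so the highest integer P_c is 977 mb.

977 mb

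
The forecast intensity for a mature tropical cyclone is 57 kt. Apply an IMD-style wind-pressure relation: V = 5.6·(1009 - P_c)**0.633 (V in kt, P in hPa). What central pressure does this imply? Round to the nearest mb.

ΔP = (V / 5.6)^(1/0.633) = (57/5.6)^1.580.
57/5.6 = 10.179; 10.179^1.580 ≈ 39.08 mb.
P_c = 1009 − 39.08 = 969.92 ≈ 970 mb.

970 mb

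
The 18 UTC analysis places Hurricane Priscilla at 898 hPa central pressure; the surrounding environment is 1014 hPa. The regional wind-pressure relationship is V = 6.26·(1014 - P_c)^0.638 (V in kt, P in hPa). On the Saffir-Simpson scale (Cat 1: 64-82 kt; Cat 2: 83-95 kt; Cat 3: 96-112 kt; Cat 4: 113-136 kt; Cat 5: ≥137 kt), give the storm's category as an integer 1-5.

4

ΔP = 1014 − 898 = 116 hPa.
V ≈ 6.26 × 116^0.638 = 6.26 × 20.76 ≈ 130 kt.
130 kt falls in the Category 4 band.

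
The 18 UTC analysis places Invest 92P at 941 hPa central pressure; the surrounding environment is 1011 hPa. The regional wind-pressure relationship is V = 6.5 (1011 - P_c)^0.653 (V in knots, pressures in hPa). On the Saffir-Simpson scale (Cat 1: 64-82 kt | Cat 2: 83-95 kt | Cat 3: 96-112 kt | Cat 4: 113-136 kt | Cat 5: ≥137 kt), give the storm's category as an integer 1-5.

ΔP = 1011 − 941 = 70 hPa.
V ≈ 6.5 × 70^0.653 = 6.5 × 16.03 ≈ 104 kt.
104 kt falls in the Category 3 band.

3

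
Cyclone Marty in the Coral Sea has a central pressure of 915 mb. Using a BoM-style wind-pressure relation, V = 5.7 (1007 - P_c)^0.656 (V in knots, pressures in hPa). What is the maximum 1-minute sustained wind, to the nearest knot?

ΔP = 1007 − 915 = 92 mb.
92^0.656 ≈ 19.420.
V ≈ 5.7 × 19.420 ≈ 110.7 kt.

111 kt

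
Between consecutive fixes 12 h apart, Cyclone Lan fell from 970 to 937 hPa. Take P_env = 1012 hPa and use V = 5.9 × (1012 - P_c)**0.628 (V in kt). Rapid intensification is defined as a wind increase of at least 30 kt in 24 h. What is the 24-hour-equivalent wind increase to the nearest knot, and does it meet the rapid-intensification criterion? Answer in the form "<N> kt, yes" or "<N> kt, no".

54 kt, yes

V₁: ΔP = 42, V ≈ 5.9 × 42^0.628 ≈ 61.70 kt.
V₂: ΔP = 75, V ≈ 5.9 × 75^0.628 ≈ 88.80 kt.
ΔV over 12 h = 27.10 kt → 24 h equivalent = 27.10 × 24/12 ≈ 54.20 kt.
54 kt ≥ 30 kt ⇒ rapid intensification.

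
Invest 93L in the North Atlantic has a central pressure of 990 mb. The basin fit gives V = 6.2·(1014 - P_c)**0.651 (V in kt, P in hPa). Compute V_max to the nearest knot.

ΔP = 1014 − 990 = 24 mb.
24^0.651 ≈ 7.916.
V ≈ 6.2 × 7.916 ≈ 49.1 kt.

49 kt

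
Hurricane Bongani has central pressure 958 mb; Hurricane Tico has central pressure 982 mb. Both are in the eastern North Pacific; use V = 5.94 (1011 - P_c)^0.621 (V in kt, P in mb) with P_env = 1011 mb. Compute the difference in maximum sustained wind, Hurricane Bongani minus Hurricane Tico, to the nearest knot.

Hurricane Bongani: ΔP = 53; V ≈ 5.94 × 53^0.621 ≈ 69.91 kt.
Hurricane Tico: ΔP = 29; V ≈ 5.94 × 29^0.621 ≈ 48.08 kt.
Difference ≈ 69.91 − 48.08 = 21.83 → 22 kt.

22 kt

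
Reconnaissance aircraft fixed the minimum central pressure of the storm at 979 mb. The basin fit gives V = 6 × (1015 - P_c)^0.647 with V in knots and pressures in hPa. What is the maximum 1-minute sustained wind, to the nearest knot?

61 kt

ΔP = 1015 − 979 = 36 mb.
36^0.647 ≈ 10.161.
V ≈ 6 × 10.161 ≈ 61.0 kt.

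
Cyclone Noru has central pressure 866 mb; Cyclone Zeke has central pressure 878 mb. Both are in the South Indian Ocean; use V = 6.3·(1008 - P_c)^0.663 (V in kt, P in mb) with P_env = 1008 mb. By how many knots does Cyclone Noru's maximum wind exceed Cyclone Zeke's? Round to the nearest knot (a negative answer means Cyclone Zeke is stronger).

10 kt

Cyclone Noru: ΔP = 142; V ≈ 6.3 × 142^0.663 ≈ 168.39 kt.
Cyclone Zeke: ΔP = 130; V ≈ 6.3 × 130^0.663 ≈ 158.81 kt.
Difference ≈ 168.39 − 158.81 = 9.58 → 10 kt.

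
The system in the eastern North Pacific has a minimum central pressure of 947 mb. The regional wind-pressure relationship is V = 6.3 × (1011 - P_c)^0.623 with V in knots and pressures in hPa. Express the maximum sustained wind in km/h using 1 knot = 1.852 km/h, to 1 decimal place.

ΔP = 1011 − 947 = 64 mb.
V ≈ 6.3 × 64^0.623 = 6.3 × 13.343 ≈ 84.060 kt.
84.060 × 1.852 ≈ 155.68 km/h → 155.7 km/h.

155.7 km/h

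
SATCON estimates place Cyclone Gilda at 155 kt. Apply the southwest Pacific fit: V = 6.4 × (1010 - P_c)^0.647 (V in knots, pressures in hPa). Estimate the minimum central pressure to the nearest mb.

ΔP = (V / 6.4)^(1/0.647) = (155/6.4)^1.546.
155/6.4 = 24.219; 24.219^1.546 ≈ 137.83 mb.
P_c = 1010 − 137.83 = 872.17 ≈ 872 mb.

872 mb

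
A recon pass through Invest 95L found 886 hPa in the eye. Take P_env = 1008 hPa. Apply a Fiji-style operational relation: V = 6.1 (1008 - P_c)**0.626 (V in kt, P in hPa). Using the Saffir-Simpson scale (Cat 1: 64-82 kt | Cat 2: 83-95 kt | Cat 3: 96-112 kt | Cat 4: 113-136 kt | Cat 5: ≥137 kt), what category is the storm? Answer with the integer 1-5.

4

ΔP = 1008 − 886 = 122 hPa.
V ≈ 6.1 × 122^0.626 = 6.1 × 20.23 ≈ 123 kt.
123 kt falls in the Category 4 band.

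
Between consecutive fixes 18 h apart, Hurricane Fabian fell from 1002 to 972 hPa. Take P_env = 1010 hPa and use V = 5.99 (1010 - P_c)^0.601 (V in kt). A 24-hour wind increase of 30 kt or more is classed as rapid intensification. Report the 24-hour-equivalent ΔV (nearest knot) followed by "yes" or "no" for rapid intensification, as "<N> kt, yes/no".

43 kt, yes

V₁: ΔP = 8, V ≈ 5.99 × 8^0.601 ≈ 20.90 kt.
V₂: ΔP = 38, V ≈ 5.99 × 38^0.601 ≈ 53.32 kt.
ΔV over 18 h = 32.42 kt → 24 h equivalent = 32.42 × 24/18 ≈ 43.23 kt.
43 kt ≥ 30 kt ⇒ rapid intensification.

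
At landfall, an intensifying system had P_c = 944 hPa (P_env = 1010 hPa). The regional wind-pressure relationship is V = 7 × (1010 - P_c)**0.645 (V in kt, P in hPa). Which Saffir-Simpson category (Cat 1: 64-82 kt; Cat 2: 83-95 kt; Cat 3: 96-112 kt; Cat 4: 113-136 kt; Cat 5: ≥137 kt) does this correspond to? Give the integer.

3

ΔP = 1010 − 944 = 66 hPa.
V ≈ 7 × 66^0.645 = 7 × 14.91 ≈ 104 kt.
104 kt falls in the Category 3 band.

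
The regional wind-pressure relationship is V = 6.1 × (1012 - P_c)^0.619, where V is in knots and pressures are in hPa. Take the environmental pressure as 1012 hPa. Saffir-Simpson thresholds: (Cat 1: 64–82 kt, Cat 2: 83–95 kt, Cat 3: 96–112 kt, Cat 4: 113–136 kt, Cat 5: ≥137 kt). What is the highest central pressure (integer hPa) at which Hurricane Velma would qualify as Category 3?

Category 3 begins at V = 96 kt.
Required ΔP = (96/6.1)^(1/0.619) = 15.738^1.616 ≈ 85.84 hPa.
P_c ≤ 1012 − 85.84 = 926.16, so the highest integer P_c is 926 hPa.

926 hPa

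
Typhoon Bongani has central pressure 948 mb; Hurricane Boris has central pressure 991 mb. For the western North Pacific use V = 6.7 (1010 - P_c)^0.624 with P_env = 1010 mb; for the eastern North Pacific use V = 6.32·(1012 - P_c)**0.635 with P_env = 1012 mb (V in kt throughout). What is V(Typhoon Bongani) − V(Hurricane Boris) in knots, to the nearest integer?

44 kt

Typhoon Bongani: ΔP = 62; V ≈ 6.7 × 62^0.624 ≈ 88.01 kt.
Hurricane Boris: ΔP = 21; V ≈ 6.32 × 21^0.635 ≈ 43.68 kt.
Difference ≈ 88.01 − 43.68 = 44.33 → 44 kt.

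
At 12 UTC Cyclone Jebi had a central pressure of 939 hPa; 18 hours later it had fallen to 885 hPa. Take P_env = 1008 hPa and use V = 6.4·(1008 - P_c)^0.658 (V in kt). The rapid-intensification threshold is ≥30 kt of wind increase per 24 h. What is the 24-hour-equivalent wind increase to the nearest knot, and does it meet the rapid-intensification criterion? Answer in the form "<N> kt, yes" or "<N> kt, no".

V₁: ΔP = 69, V ≈ 6.4 × 69^0.658 ≈ 103.79 kt.
V₂: ΔP = 123, V ≈ 6.4 × 123^0.658 ≈ 151.82 kt.
ΔV over 18 h = 48.03 kt → 24 h equivalent = 48.03 × 24/18 ≈ 64.04 kt.
64 kt ≥ 30 kt ⇒ rapid intensification.

64 kt, yes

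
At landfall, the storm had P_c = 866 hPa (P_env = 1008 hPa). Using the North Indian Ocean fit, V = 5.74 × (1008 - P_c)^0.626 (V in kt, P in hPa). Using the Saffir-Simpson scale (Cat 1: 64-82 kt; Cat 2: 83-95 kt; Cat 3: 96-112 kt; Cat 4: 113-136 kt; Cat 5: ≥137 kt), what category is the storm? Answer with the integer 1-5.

ΔP = 1008 − 866 = 142 hPa.
V ≈ 5.74 × 142^0.626 = 5.74 × 22.25 ≈ 128 kt.
128 kt falls in the Category 4 band.

4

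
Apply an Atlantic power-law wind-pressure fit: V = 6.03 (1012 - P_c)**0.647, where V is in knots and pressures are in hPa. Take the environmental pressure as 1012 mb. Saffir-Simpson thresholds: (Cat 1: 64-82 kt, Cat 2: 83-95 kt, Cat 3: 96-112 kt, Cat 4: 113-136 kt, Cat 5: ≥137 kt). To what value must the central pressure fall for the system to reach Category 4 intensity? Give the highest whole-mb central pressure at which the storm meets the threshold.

Category 4 begins at V = 113 kt.
Required ΔP = (113/6.03)^(1/0.647) = 18.740^1.546 ≈ 92.72 mb.
P_c ≤ 1012 − 92.72 = 919.28, so the highest integer P_c is 919 mb.

919 mb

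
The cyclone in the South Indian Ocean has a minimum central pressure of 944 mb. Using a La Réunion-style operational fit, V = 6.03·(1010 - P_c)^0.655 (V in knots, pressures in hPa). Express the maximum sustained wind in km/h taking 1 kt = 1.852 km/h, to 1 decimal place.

173.7 km/h

ΔP = 1010 − 944 = 66 mb.
V ≈ 6.03 × 66^0.655 = 6.03 × 15.553 ≈ 93.782 kt.
93.782 × 1.852 ≈ 173.68 km/h → 173.7 km/h.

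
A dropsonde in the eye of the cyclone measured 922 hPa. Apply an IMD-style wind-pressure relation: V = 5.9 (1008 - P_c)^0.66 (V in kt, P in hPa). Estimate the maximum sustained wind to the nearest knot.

ΔP = 1008 − 922 = 86 hPa.
86^0.66 ≈ 18.913.
V ≈ 5.9 × 18.913 ≈ 111.6 kt.

112 kt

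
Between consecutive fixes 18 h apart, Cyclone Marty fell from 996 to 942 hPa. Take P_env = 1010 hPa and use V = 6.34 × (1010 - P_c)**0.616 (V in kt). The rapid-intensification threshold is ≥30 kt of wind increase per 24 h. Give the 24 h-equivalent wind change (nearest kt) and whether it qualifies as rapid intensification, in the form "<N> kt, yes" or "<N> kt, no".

V₁: ΔP = 14, V ≈ 6.34 × 14^0.616 ≈ 32.22 kt.
V₂: ΔP = 68, V ≈ 6.34 × 68^0.616 ≈ 85.29 kt.
ΔV over 18 h = 53.07 kt → 24 h equivalent = 53.07 × 24/18 ≈ 70.76 kt.
71 kt ≥ 30 kt ⇒ rapid intensification.

71 kt, yes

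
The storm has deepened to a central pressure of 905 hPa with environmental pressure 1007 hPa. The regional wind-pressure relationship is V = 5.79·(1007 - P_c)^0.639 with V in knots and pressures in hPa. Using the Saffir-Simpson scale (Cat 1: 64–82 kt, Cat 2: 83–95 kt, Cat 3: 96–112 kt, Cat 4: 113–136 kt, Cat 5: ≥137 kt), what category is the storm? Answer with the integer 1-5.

3

ΔP = 1007 − 905 = 102 hPa.
V ≈ 5.79 × 102^0.639 = 5.79 × 19.21 ≈ 111 kt.
111 kt falls in the Category 3 band.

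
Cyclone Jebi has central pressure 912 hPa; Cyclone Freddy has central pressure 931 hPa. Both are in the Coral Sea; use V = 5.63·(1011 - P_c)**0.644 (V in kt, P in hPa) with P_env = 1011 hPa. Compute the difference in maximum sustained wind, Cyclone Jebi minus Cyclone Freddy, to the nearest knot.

Cyclone Jebi: ΔP = 99; V ≈ 5.63 × 99^0.644 ≈ 108.57 kt.
Cyclone Freddy: ΔP = 80; V ≈ 5.63 × 80^0.644 ≈ 94.65 kt.
Difference ≈ 108.57 − 94.65 = 13.92 → 14 kt.

14 kt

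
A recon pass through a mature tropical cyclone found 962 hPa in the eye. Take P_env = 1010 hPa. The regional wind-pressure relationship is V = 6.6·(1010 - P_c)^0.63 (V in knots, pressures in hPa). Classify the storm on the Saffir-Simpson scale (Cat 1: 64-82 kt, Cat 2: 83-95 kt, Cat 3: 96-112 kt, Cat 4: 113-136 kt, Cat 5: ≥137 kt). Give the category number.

ΔP = 1010 − 962 = 48 hPa.
V ≈ 6.6 × 48^0.63 = 6.6 × 11.46 ≈ 76 kt.
76 kt falls in the Category 1 band.

1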